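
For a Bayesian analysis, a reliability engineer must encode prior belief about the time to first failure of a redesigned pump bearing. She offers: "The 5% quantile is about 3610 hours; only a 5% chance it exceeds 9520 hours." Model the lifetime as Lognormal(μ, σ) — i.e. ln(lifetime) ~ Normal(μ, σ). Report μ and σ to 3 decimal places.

If T ~ Lognormal(μ,σ) then ln T ~ Normal(μ,σ), so the p-quantile of ln T is μ + z_p·σ.
ln(3610) = 8.191 and ln(9520) = 9.161; z_{0.05} = -1.645, z_{0.95} = 1.645.
σ = (9.161 − 8.191)/(1.645 − (-1.645)) = 0.295.
μ = 8.191 − (-1.645)·0.295 = 8.676.

μ ≈ 8.676, σ ≈ 0.295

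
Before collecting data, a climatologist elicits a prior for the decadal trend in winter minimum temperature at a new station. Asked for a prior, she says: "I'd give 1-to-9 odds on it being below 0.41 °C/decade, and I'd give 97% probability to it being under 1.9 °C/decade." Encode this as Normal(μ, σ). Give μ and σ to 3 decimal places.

μ = 1.014, σ = 0.471

For Normal(μ,σ), the p-quantile is μ + z_p·σ. Here z_{0.1} = -1.282, z_{0.97} = 1.881.
So 0.41 = μ − 1.282σ and 1.9 = μ + 1.881σ.
Subtracting: σ = (1.9 − 0.41)/(1.881 − (-1.282)) = 0.471.
Then μ = 0.41 − (-1.282)·0.471 = 1.014.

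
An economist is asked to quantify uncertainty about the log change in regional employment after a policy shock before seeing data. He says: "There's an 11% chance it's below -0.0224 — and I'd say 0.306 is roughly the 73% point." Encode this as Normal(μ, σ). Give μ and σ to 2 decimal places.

μ = 0.20, σ = 0.18

The p-quantile of Normal(μ,σ) is μ + z_p·σ, with z_{0.11} = -1.227 and z_{0.73} = 0.6128.
Eliminate σ: μ = (z₂·x₁ − z₁·x₂)/(z₂ − z₁) = (0.6128·-0.0224 − (-1.227)·0.306)/1.839 = 0.20.
Then σ = (x₂ − x₁)/(z₂ − z₁) = (0.306 − -0.0224)/1.839 = 0.18.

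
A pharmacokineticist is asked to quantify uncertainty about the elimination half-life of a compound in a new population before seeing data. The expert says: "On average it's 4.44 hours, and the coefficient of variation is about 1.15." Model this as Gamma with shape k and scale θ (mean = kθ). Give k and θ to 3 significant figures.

k ≈ 0.756, θ ≈ 5.87

For Gamma(k, scale θ): mean = kθ, variance = kθ², so CV = 1/√k.
CV = 1.15, hence k = 1/CV² = 0.756.
Then θ = mean/k = 4.44/0.756 = 5.87.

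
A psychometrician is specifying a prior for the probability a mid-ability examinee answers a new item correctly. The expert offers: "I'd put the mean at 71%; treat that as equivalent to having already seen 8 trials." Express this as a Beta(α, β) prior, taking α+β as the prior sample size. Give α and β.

Under the effective-sample-size interpretation, Beta(α, β) has prior mean α/(α+β) and prior sample size α+β.
So α+β = 8 and α/(α+β) = 0.71, giving α = 0.71·8 = 5.68 and β = 8 − 5.68 = 2.32.

α = 5.68, β = 2.32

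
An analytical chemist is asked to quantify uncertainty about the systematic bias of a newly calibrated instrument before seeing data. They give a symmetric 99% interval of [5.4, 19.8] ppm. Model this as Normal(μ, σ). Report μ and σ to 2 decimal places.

A symmetric 99% interval runs μ ± z·σ with z = 2.576.
Half-width = 7.2, so σ = 7.2/2.576 = 2.80.
μ is the interval midpoint, 12.60.

μ = 12.60, σ = 2.80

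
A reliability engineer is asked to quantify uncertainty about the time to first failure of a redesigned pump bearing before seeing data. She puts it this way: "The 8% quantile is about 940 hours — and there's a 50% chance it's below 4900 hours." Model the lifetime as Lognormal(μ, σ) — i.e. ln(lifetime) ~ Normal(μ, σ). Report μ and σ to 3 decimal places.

μ ≈ 8.497, σ ≈ 1.175

If T ~ Lognormal(μ,σ) then ln T ~ Normal(μ,σ), so the p-quantile of ln T is μ + z_p·σ.
ln(940) = 6.846 and ln(4900) = 8.497; z_{0.08} = -1.405, z_{0.5} = 0.
σ = (8.497 − 6.846)/(0 − (-1.405)) = 1.175.
μ = 6.846 − (-1.405)·1.175 = 8.497.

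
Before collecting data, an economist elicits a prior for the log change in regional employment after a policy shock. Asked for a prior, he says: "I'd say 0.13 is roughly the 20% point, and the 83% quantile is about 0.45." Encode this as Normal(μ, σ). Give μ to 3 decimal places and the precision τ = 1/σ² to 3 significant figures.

The p-quantile of Normal(μ,σ) is μ + z_p·σ, with z_{0.2} = -0.8416 and z_{0.83} = 0.9542.
Eliminate σ: μ = (z₂·x₁ − z₁·x₂)/(z₂ − z₁) = (0.9542·0.13 − (-0.8416)·0.45)/1.796 = 0.280.
Then σ = (x₂ − x₁)/(z₂ − z₁) = (0.45 − 0.13)/1.796 = 0.178.
Precision τ = 1/σ² = 1/0.1782² = 31.5.

μ = 0.280, τ = 31.5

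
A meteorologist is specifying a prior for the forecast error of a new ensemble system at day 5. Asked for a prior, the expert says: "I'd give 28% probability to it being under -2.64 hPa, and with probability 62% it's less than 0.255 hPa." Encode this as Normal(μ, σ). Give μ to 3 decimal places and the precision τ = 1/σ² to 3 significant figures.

The p-quantile of Normal(μ,σ) is μ + z_p·σ, with z_{0.28} = -0.5828 and z_{0.62} = 0.3055.
Eliminate σ: μ = (z₂·x₁ − z₁·x₂)/(z₂ − z₁) = (0.3055·-2.64 − (-0.5828)·0.255)/0.8883 = -0.741.
Then σ = (x₂ − x₁)/(z₂ − z₁) = (0.255 − -2.64)/0.8883 = 3.259.
Precision τ = 1/σ² = 1/3.259² = 0.0942.

μ = -0.741, τ = 0.0942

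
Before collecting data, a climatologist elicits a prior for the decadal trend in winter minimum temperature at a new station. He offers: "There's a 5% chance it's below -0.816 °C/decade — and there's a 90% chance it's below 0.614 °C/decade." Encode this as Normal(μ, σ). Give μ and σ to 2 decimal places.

For Normal(μ,σ), the p-quantile is μ + z_p·σ. Here z_{0.05} = -1.645, z_{0.9} = 1.282.
So -0.816 = μ − 1.645σ and 0.614 = μ + 1.282σ.
Subtracting: σ = (0.614 − -0.816)/(1.282 − (-1.645)) = 0.49.
Then μ = -0.816 − (-1.645)·0.49 = -0.01.

μ = -0.01, σ = 0.49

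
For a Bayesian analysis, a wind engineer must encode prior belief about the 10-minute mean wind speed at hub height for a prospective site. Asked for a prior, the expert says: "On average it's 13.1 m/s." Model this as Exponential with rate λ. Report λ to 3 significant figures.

Exponential mean = 1/λ, so λ = 1/13.1 = 0.0763.

λ ≈ 0.0763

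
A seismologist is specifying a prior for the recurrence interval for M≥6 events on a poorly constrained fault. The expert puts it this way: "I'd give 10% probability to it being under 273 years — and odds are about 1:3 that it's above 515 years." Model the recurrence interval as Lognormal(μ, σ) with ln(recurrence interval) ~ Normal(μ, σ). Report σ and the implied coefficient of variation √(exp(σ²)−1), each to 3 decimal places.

If T ~ Lognormal(μ,σ) then ln T ~ Normal(μ,σ), so the p-quantile of ln T is μ + z_p·σ.
ln(273) = 5.609 and ln(515) = 6.244; z_{0.1} = -1.282, z_{0.75} = 0.6745.
σ = (6.244 − 5.609)/(0.6745 − (-1.282)) = 0.324.
μ = 5.609 − (-1.282)·0.324 = 6.025.
CV = √(exp(σ²)−1) = √(exp(0.1053)−1) = 0.333.

σ ≈ 0.324, CV ≈ 0.333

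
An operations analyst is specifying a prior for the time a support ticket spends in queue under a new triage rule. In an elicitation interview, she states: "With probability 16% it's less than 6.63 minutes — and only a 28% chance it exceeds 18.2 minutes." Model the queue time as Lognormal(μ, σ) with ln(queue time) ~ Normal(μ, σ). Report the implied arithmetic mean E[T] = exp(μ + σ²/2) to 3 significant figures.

If T ~ Lognormal(μ,σ) then ln T ~ Normal(μ,σ), so the p-quantile of ln T is μ + z_p·σ.
ln(6.63) = 1.892 and ln(18.2) = 2.901; z_{0.16} = -0.9945, z_{0.72} = 0.5828.
σ = (2.901 − 1.892)/(0.5828 − (-0.9945)) = 0.640.
μ = 1.892 − (-0.9945)·0.640 = 2.528.
E[T] = exp(μ + σ²/2) = exp(2.528 + 0.2049) = 15.4 minutes.

E[T] ≈ 15.4 minutes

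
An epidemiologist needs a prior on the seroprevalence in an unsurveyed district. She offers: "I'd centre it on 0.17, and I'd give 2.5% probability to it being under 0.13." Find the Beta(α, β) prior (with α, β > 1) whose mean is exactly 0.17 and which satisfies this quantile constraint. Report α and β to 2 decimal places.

With mean 0.17 fixed, write α = 0.17s, β = 0.83s where s = α+β.
Need P(θ < 0.13) = 0.025 under Beta(0.17s, 0.83s). Normal approximation: (q−m)/√(m(1−m)/s) ≈ z_{0.025} = -1.96, so s ≈ 0.17·0.83·(-1.96)²/(0.13−0.17)² = 338.8.
At s = 338.8: P(θ<0.13) ≈ 0.019. Adjusting to match 0.025 gives s ≈ 304.56.
So α = 0.17·304.56 ≈ 51.77, β = 0.83·304.56 ≈ 252.78.

α ≈ 51.77, β ≈ 252.78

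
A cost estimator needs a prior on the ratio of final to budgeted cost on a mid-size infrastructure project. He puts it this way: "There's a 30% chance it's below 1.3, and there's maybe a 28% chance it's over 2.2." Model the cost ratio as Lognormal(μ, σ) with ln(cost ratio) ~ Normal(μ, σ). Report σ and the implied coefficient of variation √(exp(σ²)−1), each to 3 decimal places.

If T ~ Lognormal(μ,σ) then ln T ~ Normal(μ,σ), so the p-quantile of ln T is μ + z_p·σ.
ln(1.3) = 0.2624 and ln(2.2) = 0.7885; z_{0.3} = -0.5244, z_{0.72} = 0.5828.
σ = (0.7885 − 0.2624)/(0.5828 − (-0.5244)) = 0.475.
μ = 0.2624 − (-0.5244)·0.475 = 0.512.
CV = √(exp(σ²)−1) = √(exp(0.2258)−1) = 0.503.

σ ≈ 0.475, CV ≈ 0.503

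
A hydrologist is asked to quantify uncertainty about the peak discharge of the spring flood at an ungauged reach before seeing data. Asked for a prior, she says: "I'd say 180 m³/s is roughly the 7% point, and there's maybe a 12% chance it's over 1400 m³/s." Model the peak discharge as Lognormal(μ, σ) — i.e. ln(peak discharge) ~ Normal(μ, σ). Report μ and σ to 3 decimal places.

μ ≈ 6.335, σ ≈ 0.774

If T ~ Lognormal(μ,σ) then ln T ~ Normal(μ,σ), so the p-quantile of ln T is μ + z_p·σ.
ln(180) = 5.193 and ln(1400) = 7.244; z_{0.07} = -1.476, z_{0.88} = 1.175.
σ = (7.244 − 5.193)/(1.175 − (-1.476)) = 0.774.
μ = 5.193 − (-1.476)·0.774 = 6.335.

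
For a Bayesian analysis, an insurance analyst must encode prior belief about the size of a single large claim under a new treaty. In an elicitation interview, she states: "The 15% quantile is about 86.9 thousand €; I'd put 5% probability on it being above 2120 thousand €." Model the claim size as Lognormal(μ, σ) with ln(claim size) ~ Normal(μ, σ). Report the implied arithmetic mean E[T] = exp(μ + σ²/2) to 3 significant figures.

E[T] ≈ 607 thousand €

If T ~ Lognormal(μ,σ) then ln T ~ Normal(μ,σ), so the p-quantile of ln T is μ + z_p·σ.
ln(86.9) = 4.465 and ln(2120) = 7.659; z_{0.15} = -1.036, z_{0.95} = 1.645.
σ = (7.659 − 4.465)/(1.645 − (-1.036)) = 1.191.
μ = 4.465 − (-1.036)·1.191 = 5.700.
E[T] = exp(μ + σ²/2) = exp(5.700 + 0.7097) = 607 thousand €.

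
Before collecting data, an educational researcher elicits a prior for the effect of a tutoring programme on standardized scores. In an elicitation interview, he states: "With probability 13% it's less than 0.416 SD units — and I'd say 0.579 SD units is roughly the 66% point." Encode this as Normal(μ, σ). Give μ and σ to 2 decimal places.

For Normal(μ,σ), the p-quantile is μ + z_p·σ. Here z_{0.13} = -1.126, z_{0.66} = 0.4125.
So 0.416 = μ − 1.126σ and 0.579 = μ + 0.4125σ.
Subtracting: σ = (0.579 − 0.416)/(0.4125 − (-1.126)) = 0.11.
Then μ = 0.416 − (-1.126)·0.11 = 0.54.

μ = 0.54, σ = 0.11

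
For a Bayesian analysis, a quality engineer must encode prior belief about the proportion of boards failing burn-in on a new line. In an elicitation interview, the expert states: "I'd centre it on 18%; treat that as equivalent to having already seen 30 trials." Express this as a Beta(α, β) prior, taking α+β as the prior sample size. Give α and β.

Under the effective-sample-size interpretation, Beta(α, β) has prior mean α/(α+β) and prior sample size α+β.
So α+β = 30 and α/(α+β) = 0.18, giving α = 0.18·30 = 5.4 and β = 30 − 5.4 = 24.6.

α = 5.4, β = 24.6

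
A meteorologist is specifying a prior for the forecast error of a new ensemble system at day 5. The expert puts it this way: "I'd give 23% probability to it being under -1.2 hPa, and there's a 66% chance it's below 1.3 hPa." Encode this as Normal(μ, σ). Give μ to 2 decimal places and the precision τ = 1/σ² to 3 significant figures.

μ = 0.40, τ = 0.212

For Normal(μ,σ), the p-quantile is μ + z_p·σ. Here z_{0.23} = -0.7388, z_{0.66} = 0.4125.
So -1.2 = μ − 0.7388σ and 1.3 = μ + 0.4125σ.
Subtracting: σ = (1.3 − -1.2)/(0.4125 − (-0.7388)) = 2.17.
Then μ = -1.2 − (-0.7388)·2.17 = 0.40.
Precision τ = 1/σ² = 1/2.171² = 0.212.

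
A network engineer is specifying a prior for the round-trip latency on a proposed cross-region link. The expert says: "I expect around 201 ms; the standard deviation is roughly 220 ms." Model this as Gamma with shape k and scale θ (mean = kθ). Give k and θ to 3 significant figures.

k ≈ 0.835, θ ≈ 241

For Gamma(k, scale θ): mean = kθ, variance = kθ², so CV = 1/√k.
CV = SD/mean = 220/201 = 1.095, hence k = 1/CV² = 0.835.
Then θ = mean/k = 201/0.835 = 241.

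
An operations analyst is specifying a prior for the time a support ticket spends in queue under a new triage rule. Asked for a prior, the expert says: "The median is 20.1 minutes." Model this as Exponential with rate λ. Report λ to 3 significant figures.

λ ≈ 0.0345

Exponential median = ln 2 / λ, so λ = ln 2 / 20.1 = 0.0345.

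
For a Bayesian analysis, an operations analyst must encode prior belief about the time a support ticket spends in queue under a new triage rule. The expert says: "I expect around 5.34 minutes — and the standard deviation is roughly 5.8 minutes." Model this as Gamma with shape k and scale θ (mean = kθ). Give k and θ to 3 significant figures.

For Gamma(k, scale θ): mean = kθ, variance = kθ², so CV = 1/√k.
CV = SD/mean = 5.8/5.34 = 1.086, hence k = 1/CV² = 0.848.
Then θ = mean/k = 5.34/0.848 = 6.3.

k ≈ 0.848, θ ≈ 6.3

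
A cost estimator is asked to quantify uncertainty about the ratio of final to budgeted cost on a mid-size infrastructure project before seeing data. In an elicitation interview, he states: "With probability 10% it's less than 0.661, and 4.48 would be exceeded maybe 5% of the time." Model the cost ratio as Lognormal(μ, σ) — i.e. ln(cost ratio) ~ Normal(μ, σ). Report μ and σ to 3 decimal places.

If T ~ Lognormal(μ,σ) then ln T ~ Normal(μ,σ), so the p-quantile of ln T is μ + z_p·σ.
ln(0.661) = -0.414 and ln(4.48) = 1.5; z_{0.1} = -1.282, z_{0.95} = 1.645.
σ = (1.5 − -0.414)/(1.645 − (-1.282)) = 0.654.
μ = -0.414 − (-1.282)·0.654 = 0.424.

μ ≈ 0.424, σ ≈ 0.654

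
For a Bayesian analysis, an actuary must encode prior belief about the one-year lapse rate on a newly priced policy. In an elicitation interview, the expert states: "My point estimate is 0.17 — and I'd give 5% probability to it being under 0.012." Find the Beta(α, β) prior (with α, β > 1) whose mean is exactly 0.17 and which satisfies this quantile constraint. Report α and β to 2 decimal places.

α ≈ 1.06, β ≈ 5.18

With mean 0.17 fixed, write α = 0.17s, β = 0.83s where s = α+β.
Need P(θ < 0.012) = 0.05 under Beta(0.17s, 0.83s). Normal approximation: (q−m)/√(m(1−m)/s) ≈ z_{0.05} = -1.64, so s ≈ 0.17·0.83·(-1.64)²/(0.012−0.17)² = 15.3.
At s = 15.3: P(θ<0.012) ≈ 0.002. Adjusting to match 0.05 gives s ≈ 6.25.
So α = 0.17·6.25 ≈ 1.06, β = 0.83·6.25 ≈ 5.18.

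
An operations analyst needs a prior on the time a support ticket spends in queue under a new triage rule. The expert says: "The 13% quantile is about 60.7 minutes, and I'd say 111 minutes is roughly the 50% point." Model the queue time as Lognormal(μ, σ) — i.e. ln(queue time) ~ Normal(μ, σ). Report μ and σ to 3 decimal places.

If T ~ Lognormal(μ,σ) then ln T ~ Normal(μ,σ), so the p-quantile of ln T is μ + z_p·σ.
ln(60.7) = 4.106 and ln(111) = 4.71; z_{0.13} = -1.126, z_{0.5} = 0.
σ = (4.71 − 4.106)/(0 − (-1.126)) = 0.536.
μ = 4.106 − (-1.126)·0.536 = 4.710.

μ ≈ 4.710, σ ≈ 0.536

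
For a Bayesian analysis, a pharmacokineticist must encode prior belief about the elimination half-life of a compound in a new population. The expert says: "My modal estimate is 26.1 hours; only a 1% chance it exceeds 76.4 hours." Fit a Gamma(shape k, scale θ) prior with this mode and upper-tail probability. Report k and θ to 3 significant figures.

Gamma(k,θ) with k>1 has mode (k−1)θ, so θ = 26.1/(k−1).
Need P(X < 76.4) = 0.99 with θ tied to k this way. Start at k = 2, θ = 26.1: P(X<76.4) ≈ 0.790.
Too low — raise k to concentrate. Iterating converges to k ≈ 4.93.
Then θ = 26.1/(4.93−1) ≈ 6.65.

k ≈ 4.93, θ ≈ 6.65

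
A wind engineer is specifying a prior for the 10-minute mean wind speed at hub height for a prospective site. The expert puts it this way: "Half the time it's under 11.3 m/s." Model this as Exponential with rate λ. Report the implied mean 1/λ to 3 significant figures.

Exponential median = ln 2 / λ, so λ = ln 2 / 11.3 = 0.0613.
Mean = 1/λ = 16.3 m/s.

mean ≈ 16.3 m/s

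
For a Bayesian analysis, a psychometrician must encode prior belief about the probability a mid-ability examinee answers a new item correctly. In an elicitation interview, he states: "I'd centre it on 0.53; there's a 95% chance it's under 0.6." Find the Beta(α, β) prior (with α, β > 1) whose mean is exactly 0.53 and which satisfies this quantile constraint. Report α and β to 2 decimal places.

With mean 0.53 fixed, write α = 0.53s, β = 0.47s where s = α+β.
Need P(θ < 0.6) = 0.95 under Beta(0.53s, 0.47s). Normal approximation: (q−m)/√(m(1−m)/s) ≈ z_{0.95} = 1.64, so s ≈ 0.53·0.47·(1.64)²/(0.6−0.53)² = 137.5.
At s = 137.5: P(θ<0.6) ≈ 0.951. Adjusting to match 0.95 gives s ≈ 135.69.
So α = 0.53·135.69 ≈ 71.92, β = 0.47·135.69 ≈ 63.78.

α ≈ 71.92, β ≈ 63.78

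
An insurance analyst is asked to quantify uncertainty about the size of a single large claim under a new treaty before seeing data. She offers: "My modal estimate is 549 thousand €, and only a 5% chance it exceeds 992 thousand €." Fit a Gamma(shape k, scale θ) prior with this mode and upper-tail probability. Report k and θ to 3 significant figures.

Gamma(k,θ) with k>1 has mode (k−1)θ, so θ = 549/(k−1).
Need P(X < 992) = 0.95 with θ tied to k this way. Start at k = 2, θ = 549: P(X<992) ≈ 0.539.
Too low — raise k to concentrate. Iterating converges to k ≈ 8.96.
Then θ = 549/(8.96−1) ≈ 69.

k ≈ 8.96, θ ≈ 69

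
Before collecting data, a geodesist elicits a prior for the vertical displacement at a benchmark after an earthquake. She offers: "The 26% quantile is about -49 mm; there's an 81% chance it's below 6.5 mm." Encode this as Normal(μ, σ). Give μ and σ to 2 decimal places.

μ = -25.53, σ = 36.48

For Normal(μ,σ), the p-quantile is μ + z_p·σ. Here z_{0.26} = -0.6433, z_{0.81} = 0.8779.
So -49 = μ − 0.6433σ and 6.5 = μ + 0.8779σ.
Subtracting: σ = (6.5 − -49)/(0.8779 − (-0.6433)) = 36.48.
Then μ = -49 − (-0.6433)·36.48 = -25.53.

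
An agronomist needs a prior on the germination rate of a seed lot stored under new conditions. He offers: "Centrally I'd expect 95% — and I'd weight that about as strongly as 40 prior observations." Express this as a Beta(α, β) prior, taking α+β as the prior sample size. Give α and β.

α = 38, β = 2

Under the effective-sample-size interpretation, Beta(α, β) has prior mean α/(α+β) and prior sample size α+β.
So α+β = 40 and α/(α+β) = 0.95, giving α = 0.95·40 = 38 and β = 40 − 38 = 2.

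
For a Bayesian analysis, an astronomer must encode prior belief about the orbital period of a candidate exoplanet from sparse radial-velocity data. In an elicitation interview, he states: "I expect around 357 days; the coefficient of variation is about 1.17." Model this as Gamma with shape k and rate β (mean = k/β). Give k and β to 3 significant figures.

k ≈ 0.731, β ≈ 0.00205

For Gamma(k, rate β): mean = k/β, variance = k/β², so CV = 1/√k.
CV = 1.17, hence k = 1/CV² = 0.731.
Then β = k/mean = 0.731/357 = 0.00205.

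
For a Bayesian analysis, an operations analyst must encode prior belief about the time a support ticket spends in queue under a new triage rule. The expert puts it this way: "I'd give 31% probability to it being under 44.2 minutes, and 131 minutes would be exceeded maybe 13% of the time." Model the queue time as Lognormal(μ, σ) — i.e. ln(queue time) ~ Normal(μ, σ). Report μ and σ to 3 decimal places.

If T ~ Lognormal(μ,σ) then ln T ~ Normal(μ,σ), so the p-quantile of ln T is μ + z_p·σ.
ln(44.2) = 3.789 and ln(131) = 4.875; z_{0.31} = -0.4959, z_{0.87} = 1.126.
σ = (4.875 − 3.789)/(1.126 − (-0.4959)) = 0.670.
μ = 3.789 − (-0.4959)·0.670 = 4.121.

μ ≈ 4.121, σ ≈ 0.670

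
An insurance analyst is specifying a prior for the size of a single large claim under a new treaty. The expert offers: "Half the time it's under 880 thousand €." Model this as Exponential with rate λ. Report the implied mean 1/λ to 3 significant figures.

mean ≈ 1270 thousand €

Exponential median = ln 2 / λ, so λ = ln 2 / 880.0 = 0.000788.
Mean = 1/λ = 1270 thousand €.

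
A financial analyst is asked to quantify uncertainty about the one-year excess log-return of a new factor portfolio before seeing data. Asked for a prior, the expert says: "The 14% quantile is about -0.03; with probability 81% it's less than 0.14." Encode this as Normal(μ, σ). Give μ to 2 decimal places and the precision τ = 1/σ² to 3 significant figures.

μ = 0.06, τ = 133

For Normal(μ,σ), the p-quantile is μ + z_p·σ. Here z_{0.14} = -1.08, z_{0.81} = 0.8779.
So -0.03 = μ − 1.08σ and 0.14 = μ + 0.8779σ.
Subtracting: σ = (0.14 − -0.03)/(0.8779 − (-1.08)) = 0.09.
Then μ = -0.03 − (-1.08)·0.09 = 0.06.
Precision τ = 1/σ² = 1/0.08681² = 133.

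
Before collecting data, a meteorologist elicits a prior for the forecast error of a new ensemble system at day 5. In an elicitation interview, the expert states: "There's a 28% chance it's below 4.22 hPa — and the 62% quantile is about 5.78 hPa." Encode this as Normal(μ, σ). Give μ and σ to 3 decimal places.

μ = 5.244, σ = 1.756

The p-quantile of Normal(μ,σ) is μ + z_p·σ, with z_{0.28} = -0.5828 and z_{0.62} = 0.3055.
Eliminate σ: μ = (z₂·x₁ − z₁·x₂)/(z₂ − z₁) = (0.3055·4.22 − (-0.5828)·5.78)/0.8883 = 5.244.
Then σ = (x₂ − x₁)/(z₂ − z₁) = (5.78 − 4.22)/0.8883 = 1.756.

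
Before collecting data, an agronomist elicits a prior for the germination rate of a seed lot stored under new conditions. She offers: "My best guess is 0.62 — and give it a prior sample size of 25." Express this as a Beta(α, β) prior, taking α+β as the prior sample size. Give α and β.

α = 15.5, β = 9.5

Under the effective-sample-size interpretation, Beta(α, β) has prior mean α/(α+β) and prior sample size α+β.
So α+β = 25 and α/(α+β) = 0.62, giving α = 0.62·25 = 15.5 and β = 25 − 15.5 = 9.5.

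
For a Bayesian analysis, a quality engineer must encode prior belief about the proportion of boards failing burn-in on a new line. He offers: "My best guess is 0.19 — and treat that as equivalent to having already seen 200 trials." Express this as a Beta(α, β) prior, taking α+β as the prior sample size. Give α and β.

α = 38, β = 162

Under the effective-sample-size interpretation, Beta(α, β) has prior mean α/(α+β) and prior sample size α+β.
So α+β = 200 and α/(α+β) = 0.19, giving α = 0.19·200 = 38 and β = 200 − 38 = 162.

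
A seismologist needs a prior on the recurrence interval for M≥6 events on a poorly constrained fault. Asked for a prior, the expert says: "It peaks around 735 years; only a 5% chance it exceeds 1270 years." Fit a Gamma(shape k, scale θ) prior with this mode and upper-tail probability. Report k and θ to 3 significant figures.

Gamma(k,θ) with k>1 has mode (k−1)θ, so θ = 735/(k−1).
Need P(X < 1270) = 0.95 with θ tied to k this way. Start at k = 2, θ = 735: P(X<1270) ≈ 0.515.
Too low — raise k to concentrate. Iterating converges to k ≈ 10.3.
Then θ = 735/(10.3−1) ≈ 78.8.

k ≈ 10.3, θ ≈ 78.8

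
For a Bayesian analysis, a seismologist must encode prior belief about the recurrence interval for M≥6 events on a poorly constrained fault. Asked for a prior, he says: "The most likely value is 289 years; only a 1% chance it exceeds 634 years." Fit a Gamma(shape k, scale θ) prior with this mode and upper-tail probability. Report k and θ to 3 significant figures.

Gamma(k,θ) with k>1 has mode (k−1)θ, so θ = 289/(k−1).
Need P(X < 634) = 0.99 with θ tied to k this way. Start at k = 2, θ = 289: P(X<634) ≈ 0.644.
Too low — raise k to concentrate. Iterating converges to k ≈ 8.82.
Then θ = 289/(8.82−1) ≈ 37.

k ≈ 8.82, θ ≈ 37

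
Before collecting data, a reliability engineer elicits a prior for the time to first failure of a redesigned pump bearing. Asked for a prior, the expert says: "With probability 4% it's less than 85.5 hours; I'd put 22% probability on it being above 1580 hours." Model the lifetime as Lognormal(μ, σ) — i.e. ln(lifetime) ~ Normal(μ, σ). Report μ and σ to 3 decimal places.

If T ~ Lognormal(μ,σ) then ln T ~ Normal(μ,σ), so the p-quantile of ln T is μ + z_p·σ.
ln(85.5) = 4.449 and ln(1580) = 7.365; z_{0.04} = -1.751, z_{0.78} = 0.7722.
σ = (7.365 − 4.449)/(0.7722 − (-1.751)) = 1.156.
μ = 4.449 − (-1.751)·1.156 = 6.472.

μ ≈ 6.472, σ ≈ 1.156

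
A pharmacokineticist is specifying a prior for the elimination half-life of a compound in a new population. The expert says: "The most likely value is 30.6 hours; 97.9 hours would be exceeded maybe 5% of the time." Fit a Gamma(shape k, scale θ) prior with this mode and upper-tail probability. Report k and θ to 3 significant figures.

Gamma(k,θ) with k>1 has mode (k−1)θ, so θ = 30.6/(k−1).
Need P(X < 97.9) = 0.95 with θ tied to k this way. Start at k = 2, θ = 30.6: P(X<97.9) ≈ 0.829.
Too low — raise k to concentrate. Iterating converges to k ≈ 2.94.
Then θ = 30.6/(2.94−1) ≈ 15.8.

k ≈ 2.94, θ ≈ 15.8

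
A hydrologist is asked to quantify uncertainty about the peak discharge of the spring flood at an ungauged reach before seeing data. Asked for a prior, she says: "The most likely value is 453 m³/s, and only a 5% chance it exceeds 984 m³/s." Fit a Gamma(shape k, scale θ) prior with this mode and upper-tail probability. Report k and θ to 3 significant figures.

Gamma(k,θ) with k>1 has mode (k−1)θ, so θ = 453/(k−1).
Need P(X < 984) = 0.95 with θ tied to k this way. Start at k = 2, θ = 453: P(X<984) ≈ 0.639.
Too low — raise k to concentrate. Iterating converges to k ≈ 5.58.
Then θ = 453/(5.58−1) ≈ 99.

k ≈ 5.58, θ ≈ 99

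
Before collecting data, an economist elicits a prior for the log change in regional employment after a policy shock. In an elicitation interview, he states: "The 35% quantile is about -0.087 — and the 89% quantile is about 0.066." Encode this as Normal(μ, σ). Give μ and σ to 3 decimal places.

μ = -0.050, σ = 0.095

For Normal(μ,σ), the p-quantile is μ + z_p·σ. Here z_{0.35} = -0.3853, z_{0.89} = 1.227.
So -0.087 = μ − 0.3853σ and 0.066 = μ + 1.227σ.
Subtracting: σ = (0.066 − -0.087)/(1.227 − (-0.3853)) = 0.095.
Then μ = -0.087 − (-0.3853)·0.095 = -0.050.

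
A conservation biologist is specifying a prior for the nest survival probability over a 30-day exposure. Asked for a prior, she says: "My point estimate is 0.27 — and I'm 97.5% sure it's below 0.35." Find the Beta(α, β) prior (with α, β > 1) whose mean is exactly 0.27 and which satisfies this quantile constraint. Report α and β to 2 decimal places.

With mean 0.27 fixed, write α = 0.27s, β = 0.73s where s = α+β.
Need P(θ < 0.35) = 0.975 under Beta(0.27s, 0.73s). Normal approximation: (q−m)/√(m(1−m)/s) ≈ z_{0.975} = 1.96, so s ≈ 0.27·0.73·(1.96)²/(0.35−0.27)² = 118.3.
At s = 118.3: P(θ<0.35) ≈ 0.971. Adjusting to match 0.975 gives s ≈ 127.48.
So α = 0.27·127.48 ≈ 34.42, β = 0.73·127.48 ≈ 93.06.

α ≈ 34.42, β ≈ 93.06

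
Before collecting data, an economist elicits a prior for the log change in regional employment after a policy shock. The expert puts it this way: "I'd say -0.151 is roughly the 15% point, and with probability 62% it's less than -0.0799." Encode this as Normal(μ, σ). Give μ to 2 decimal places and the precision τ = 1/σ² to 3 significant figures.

μ = -0.10, τ = 356

The p-quantile of Normal(μ,σ) is μ + z_p·σ, with z_{0.15} = -1.036 and z_{0.62} = 0.3055.
Eliminate σ: μ = (z₂·x₁ − z₁·x₂)/(z₂ − z₁) = (0.3055·-0.151 − (-1.036)·-0.0799)/1.342 = -0.10.
Then σ = (x₂ − x₁)/(z₂ − z₁) = (-0.0799 − -0.151)/1.342 = 0.05.
Precision τ = 1/σ² = 1/0.05298² = 356.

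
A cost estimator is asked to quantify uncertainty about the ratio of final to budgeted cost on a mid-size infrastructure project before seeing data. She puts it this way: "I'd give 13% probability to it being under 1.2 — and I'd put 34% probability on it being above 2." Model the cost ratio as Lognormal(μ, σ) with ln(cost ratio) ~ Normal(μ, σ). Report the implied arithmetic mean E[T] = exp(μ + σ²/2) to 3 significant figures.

If T ~ Lognormal(μ,σ) then ln T ~ Normal(μ,σ), so the p-quantile of ln T is μ + z_p·σ.
ln(1.2) = 0.1823 and ln(2) = 0.6931; z_{0.13} = -1.126, z_{0.66} = 0.4125.
σ = (0.6931 − 0.1823)/(0.4125 − (-1.126)) = 0.332.
μ = 0.1823 − (-1.126)·0.332 = 0.556.
E[T] = exp(μ + σ²/2) = exp(0.556 + 0.0551) = 1.84.

E[T] ≈ 1.84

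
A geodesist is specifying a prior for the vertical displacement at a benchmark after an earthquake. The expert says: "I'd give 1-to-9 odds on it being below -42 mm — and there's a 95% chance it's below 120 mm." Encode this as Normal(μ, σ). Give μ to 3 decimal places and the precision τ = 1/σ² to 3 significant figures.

For Normal(μ,σ), the p-quantile is μ + z_p·σ. Here z_{0.1} = -1.282, z_{0.95} = 1.645.
So -42 = μ − 1.282σ and 120 = μ + 1.645σ.
Subtracting: σ = (120 − -42)/(1.645 − (-1.282)) = 55.358.
Then μ = -42 − (-1.282)·55.358 = 28.944.
Precision τ = 1/σ² = 1/55.36² = 0.000326.

μ = 28.944, τ = 0.000326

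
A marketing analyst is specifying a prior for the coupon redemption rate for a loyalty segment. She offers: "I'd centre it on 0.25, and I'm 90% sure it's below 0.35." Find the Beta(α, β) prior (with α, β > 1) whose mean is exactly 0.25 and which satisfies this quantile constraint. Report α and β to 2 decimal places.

With mean 0.25 fixed, write α = 0.25s, β = 0.75s where s = α+β.
Need P(θ < 0.35) = 0.9 under Beta(0.25s, 0.75s). Normal approximation: (q−m)/√(m(1−m)/s) ≈ z_{0.9} = 1.28, so s ≈ 0.25·0.75·(1.28)²/(0.35−0.25)² = 30.8.
At s = 30.8: P(θ<0.35) ≈ 0.895. Adjusting to match 0.9 gives s ≈ 32.30.
So α = 0.25·32.30 ≈ 8.07, β = 0.75·32.30 ≈ 24.22.

α ≈ 8.07, β ≈ 24.22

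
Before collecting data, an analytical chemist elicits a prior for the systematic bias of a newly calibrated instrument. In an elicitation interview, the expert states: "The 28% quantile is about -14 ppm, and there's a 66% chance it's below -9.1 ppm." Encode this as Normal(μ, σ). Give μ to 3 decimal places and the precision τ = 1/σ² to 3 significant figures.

The p-quantile of Normal(μ,σ) is μ + z_p·σ, with z_{0.28} = -0.5828 and z_{0.66} = 0.4125.
Eliminate σ: μ = (z₂·x₁ − z₁·x₂)/(z₂ − z₁) = (0.4125·-14 − (-0.5828)·-9.1)/0.9953 = -11.131.
Then σ = (x₂ − x₁)/(z₂ − z₁) = (-9.1 − -14)/0.9953 = 4.923.
Precision τ = 1/σ² = 1/4.923² = 0.0413.

μ = -11.131, τ = 0.0413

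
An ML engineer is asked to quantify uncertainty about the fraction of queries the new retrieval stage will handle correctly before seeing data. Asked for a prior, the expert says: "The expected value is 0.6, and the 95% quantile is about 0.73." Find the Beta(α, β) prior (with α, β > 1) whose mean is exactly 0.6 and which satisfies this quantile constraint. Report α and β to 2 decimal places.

α ≈ 21.40, β ≈ 14.26

With mean 0.6 fixed, write α = 0.6s, β = 0.4s where s = α+β.
Need P(θ < 0.73) = 0.95 under Beta(0.6s, 0.4s). Normal approximation: (q−m)/√(m(1−m)/s) ≈ z_{0.95} = 1.64, so s ≈ 0.6·0.4·(1.64)²/(0.73−0.6)² = 38.4.
At s = 38.4: P(θ<0.73) ≈ 0.956. Adjusting to match 0.95 gives s ≈ 35.66.
So α = 0.6·35.66 ≈ 21.40, β = 0.4·35.66 ≈ 14.26.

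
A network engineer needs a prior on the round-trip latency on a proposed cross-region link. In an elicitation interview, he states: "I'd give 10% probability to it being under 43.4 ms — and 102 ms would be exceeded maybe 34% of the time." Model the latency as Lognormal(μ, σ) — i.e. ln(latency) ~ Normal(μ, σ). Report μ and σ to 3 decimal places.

μ ≈ 4.417, σ ≈ 0.504

If T ~ Lognormal(μ,σ) then ln T ~ Normal(μ,σ), so the p-quantile of ln T is μ + z_p·σ.
ln(43.4) = 3.77 and ln(102) = 4.625; z_{0.1} = -1.282, z_{0.66} = 0.4125.
σ = (4.625 − 3.77)/(0.4125 − (-1.282)) = 0.504.
μ = 3.77 − (-1.282)·0.504 = 4.417.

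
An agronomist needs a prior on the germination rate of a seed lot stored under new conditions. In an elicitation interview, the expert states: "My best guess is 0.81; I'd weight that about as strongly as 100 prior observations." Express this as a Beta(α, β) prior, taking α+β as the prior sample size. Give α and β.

Under the effective-sample-size interpretation, Beta(α, β) has prior mean α/(α+β) and prior sample size α+β.
So α+β = 100 and α/(α+β) = 0.81, giving α = 0.81·100 = 81 and β = 100 − 81 = 19.

α = 81, β = 19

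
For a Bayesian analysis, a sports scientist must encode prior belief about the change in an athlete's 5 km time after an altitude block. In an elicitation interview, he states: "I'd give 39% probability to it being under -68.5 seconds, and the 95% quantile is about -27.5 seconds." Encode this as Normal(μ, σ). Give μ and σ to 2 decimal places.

μ = -62.55, σ = 21.31

The p-quantile of Normal(μ,σ) is μ + z_p·σ, with z_{0.39} = -0.2793 and z_{0.95} = 1.645.
Eliminate σ: μ = (z₂·x₁ − z₁·x₂)/(z₂ − z₁) = (1.645·-68.5 − (-0.2793)·-27.5)/1.924 = -62.55.
Then σ = (x₂ − x₁)/(z₂ − z₁) = (-27.5 − -68.5)/1.924 = 21.31.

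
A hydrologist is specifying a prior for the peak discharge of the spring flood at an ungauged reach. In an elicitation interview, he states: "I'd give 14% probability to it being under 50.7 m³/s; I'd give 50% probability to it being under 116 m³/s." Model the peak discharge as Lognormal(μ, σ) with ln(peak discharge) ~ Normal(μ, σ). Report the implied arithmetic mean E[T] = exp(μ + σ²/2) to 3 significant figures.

E[T] ≈ 156 m³/s

If T ~ Lognormal(μ,σ) then ln T ~ Normal(μ,σ), so the p-quantile of ln T is μ + z_p·σ.
ln(50.7) = 3.926 and ln(116) = 4.754; z_{0.14} = -1.08, z_{0.5} = 0.
σ = (4.754 − 3.926)/(0 − (-1.08)) = 0.766.
μ = 3.926 − (-1.08)·0.766 = 4.754.
E[T] = exp(μ + σ²/2) = exp(4.754 + 0.2935) = 156 m³/s.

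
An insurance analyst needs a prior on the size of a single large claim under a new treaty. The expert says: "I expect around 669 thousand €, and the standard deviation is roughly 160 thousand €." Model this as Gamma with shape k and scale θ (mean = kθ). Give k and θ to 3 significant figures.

k ≈ 17.5, θ ≈ 38.3

For Gamma(k, scale θ): mean = kθ, variance = kθ², so CV = 1/√k.
CV = SD/mean = 160/669 = 0.2392, hence k = 1/CV² = 17.5.
Then θ = mean/k = 669/17.5 = 38.3.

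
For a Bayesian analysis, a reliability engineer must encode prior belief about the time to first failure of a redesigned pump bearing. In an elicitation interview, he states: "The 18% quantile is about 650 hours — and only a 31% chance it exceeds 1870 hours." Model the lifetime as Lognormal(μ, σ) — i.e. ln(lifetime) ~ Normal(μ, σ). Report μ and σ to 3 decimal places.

If T ~ Lognormal(μ,σ) then ln T ~ Normal(μ,σ), so the p-quantile of ln T is μ + z_p·σ.
ln(650) = 6.477 and ln(1870) = 7.534; z_{0.18} = -0.9154, z_{0.69} = 0.4959.
σ = (7.534 − 6.477)/(0.4959 − (-0.9154)) = 0.749.
μ = 6.477 − (-0.9154)·0.749 = 7.162.

μ ≈ 7.162, σ ≈ 0.749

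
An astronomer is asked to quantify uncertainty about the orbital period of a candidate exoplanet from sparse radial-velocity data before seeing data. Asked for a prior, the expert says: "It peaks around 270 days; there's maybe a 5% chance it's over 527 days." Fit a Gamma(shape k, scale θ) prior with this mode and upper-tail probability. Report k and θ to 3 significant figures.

k ≈ 7.21, θ ≈ 43.5

Gamma(k,θ) with k>1 has mode (k−1)θ, so θ = 270/(k−1).
Need P(X < 527) = 0.95 with θ tied to k this way. Start at k = 2, θ = 270: P(X<527) ≈ 0.581.
Too low — raise k to concentrate. Iterating converges to k ≈ 7.21.
Then θ = 270/(7.21−1) ≈ 43.5.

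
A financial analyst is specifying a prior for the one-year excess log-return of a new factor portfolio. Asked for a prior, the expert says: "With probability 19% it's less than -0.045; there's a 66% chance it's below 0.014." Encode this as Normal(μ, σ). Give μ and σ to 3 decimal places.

μ = -0.005, σ = 0.046

For Normal(μ,σ), the p-quantile is μ + z_p·σ. Here z_{0.19} = -0.8779, z_{0.66} = 0.4125.
So -0.045 = μ − 0.8779σ and 0.014 = μ + 0.4125σ.
Subtracting: σ = (0.014 − -0.045)/(0.4125 − (-0.8779)) = 0.046.
Then μ = -0.045 − (-0.8779)·0.046 = -0.005.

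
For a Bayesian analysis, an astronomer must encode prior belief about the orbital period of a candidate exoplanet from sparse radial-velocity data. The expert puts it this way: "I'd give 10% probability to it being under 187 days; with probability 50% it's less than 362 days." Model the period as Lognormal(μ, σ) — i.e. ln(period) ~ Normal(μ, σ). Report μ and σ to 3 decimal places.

If T ~ Lognormal(μ,σ) then ln T ~ Normal(μ,σ), so the p-quantile of ln T is μ + z_p·σ.
ln(187) = 5.231 and ln(362) = 5.892; z_{0.1} = -1.282, z_{0.5} = 0.
σ = (5.892 − 5.231)/(0 − (-1.282)) = 0.515.
μ = 5.231 − (-1.282)·0.515 = 5.892.

μ ≈ 5.892, σ ≈ 0.515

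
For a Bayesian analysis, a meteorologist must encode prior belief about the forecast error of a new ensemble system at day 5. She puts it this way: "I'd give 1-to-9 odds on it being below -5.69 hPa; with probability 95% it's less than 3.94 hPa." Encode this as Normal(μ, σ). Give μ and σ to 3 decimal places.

For Normal(μ,σ), the p-quantile is μ + z_p·σ. Here z_{0.1} = -1.282, z_{0.95} = 1.645.
So -5.69 = μ − 1.282σ and 3.94 = μ + 1.645σ.
Subtracting: σ = (3.94 − -5.69)/(1.645 − (-1.282)) = 3.291.
Then μ = -5.69 − (-1.282)·3.291 = -1.473.

μ = -1.473, σ = 3.291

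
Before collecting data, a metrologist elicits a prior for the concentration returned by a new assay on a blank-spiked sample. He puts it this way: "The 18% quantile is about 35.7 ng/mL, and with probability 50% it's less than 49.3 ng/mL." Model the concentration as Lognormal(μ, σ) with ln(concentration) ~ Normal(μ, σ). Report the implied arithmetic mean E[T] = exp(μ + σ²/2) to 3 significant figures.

E[T] ≈ 52.5 ng/mL

If T ~ Lognormal(μ,σ) then ln T ~ Normal(μ,σ), so the p-quantile of ln T is μ + z_p·σ.
ln(35.7) = 3.575 and ln(49.3) = 3.898; z_{0.18} = -0.9154, z_{0.5} = 0.
σ = (3.898 − 3.575)/(0 − (-0.9154)) = 0.353.
μ = 3.575 − (-0.9154)·0.353 = 3.898.
E[T] = exp(μ + σ²/2) = exp(3.898 + 0.0622) = 52.5 ng/mL.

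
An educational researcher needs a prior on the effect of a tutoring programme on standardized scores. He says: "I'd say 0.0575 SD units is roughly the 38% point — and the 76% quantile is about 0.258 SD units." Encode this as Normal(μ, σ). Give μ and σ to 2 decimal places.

For Normal(μ,σ), the p-quantile is μ + z_p·σ. Here z_{0.38} = -0.3055, z_{0.76} = 0.7063.
So 0.0575 = μ − 0.3055σ and 0.258 = μ + 0.7063σ.
Subtracting: σ = (0.258 − 0.0575)/(0.7063 − (-0.3055)) = 0.20.
Then μ = 0.0575 − (-0.3055)·0.20 = 0.12.

μ = 0.12, σ = 0.20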